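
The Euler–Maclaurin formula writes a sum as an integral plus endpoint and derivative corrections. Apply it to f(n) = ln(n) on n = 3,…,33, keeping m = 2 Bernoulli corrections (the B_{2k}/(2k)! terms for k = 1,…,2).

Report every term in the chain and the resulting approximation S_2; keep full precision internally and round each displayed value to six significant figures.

∫_3^33 ln(x) dx evaluates to 82.0889.
Boundary: ½(f(3) + f(33)) = ½(1.09861 + 3.49651) = 2.29756.
So far: 84.3865.
k=1: B_{2}/(2)! × [f^{(1)}(33) − f^{(1)}(3)] = 1/12 × (0.0303030 − 0.333333) = -0.0252525.
Running total after k=1: 84.3612.
k=2: B_{4}/(4)! × [f^{(3)}(33) − f^{(3)}(3)] = −1/720 × (5.56529e-05 − 0.0740741) = 0.000102803.

S_2 ≈ 84.3613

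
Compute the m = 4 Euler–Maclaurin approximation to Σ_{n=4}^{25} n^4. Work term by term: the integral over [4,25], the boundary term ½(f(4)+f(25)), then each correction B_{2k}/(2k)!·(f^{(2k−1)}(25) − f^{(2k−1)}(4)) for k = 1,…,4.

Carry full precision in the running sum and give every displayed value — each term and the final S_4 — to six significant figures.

S_4 ≈ 2.15355e+06

The integral term ∫_4^25 x^4 dx = 1.95292e+06.
Endpoint term: (f(4) + f(25))/2 = (256.000 + 390625)/2 = 195440.
Running total after boundary: 2.14836e+06.
Correction k=1: B_{2}/2! · (f^{(1)}(25) − f^{(1)}(4)) = 1/12 · (62500.0 − 256.000) = 5187.00.
Partial sum through k=1: 2.15355e+06.
Correction k=2: B_{4}/4! · (f^{(3)}(25) − f^{(3)}(4)) = −1/720 · (600.000 − 96.0000) = -0.700000.
Partial sum through k=2: 2.15355e+06.
Correction k=3: B_{6}/6! · (f^{(5)}(25) − f^{(5)}(4)) = 1/30240 · (0.00000 − 0.00000) = 0.00000.
Partial sum through k=3: 2.15355e+06.
Correction k=4: B_{8}/8! · (f^{(7)}(25) − f^{(7)}(4)) = −1/1209600 · (0.00000 − 0.00000) = 0.00000.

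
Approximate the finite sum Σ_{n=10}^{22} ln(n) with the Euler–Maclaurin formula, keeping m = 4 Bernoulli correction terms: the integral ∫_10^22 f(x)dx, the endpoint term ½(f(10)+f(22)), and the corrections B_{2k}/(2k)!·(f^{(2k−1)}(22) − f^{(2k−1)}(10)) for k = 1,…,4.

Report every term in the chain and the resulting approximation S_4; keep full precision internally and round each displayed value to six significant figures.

∫_10^22 ln(x) dx evaluates to 32.9771.
Boundary: ½(f(10) + f(22)) = ½(2.30259 + 3.09104) = 2.69681.
Running total after boundary: 35.6739.
Correction k=1: B_{2}/2! · (f^{(1)}(22) − f^{(1)}(10)) = 1/12 · (0.0454545 − 0.100000) = -0.00454545.
After k=1: 35.6694.
Correction k=2: B_{4}/4! · (f^{(3)}(22) − f^{(3)}(10)) = −1/720 · (0.000187829 − 0.00200000) = 2.51690e-06.
After k=2: 35.6694.
Correction k=3: B_{6}/6! · (f^{(5)}(22) − f^{(5)}(10)) = 1/30240 · (4.65691e-06 − 0.000240000) = -7.78251e-09.
After k=3: 35.6694.
Correction k=4: B_{8}/8! · (f^{(7)}(22) − f^{(7)}(10)) = −1/1209600 · (2.88651e-07 − 7.20000e-05) = 5.92852e-11.

S_4 ≈ 35.6694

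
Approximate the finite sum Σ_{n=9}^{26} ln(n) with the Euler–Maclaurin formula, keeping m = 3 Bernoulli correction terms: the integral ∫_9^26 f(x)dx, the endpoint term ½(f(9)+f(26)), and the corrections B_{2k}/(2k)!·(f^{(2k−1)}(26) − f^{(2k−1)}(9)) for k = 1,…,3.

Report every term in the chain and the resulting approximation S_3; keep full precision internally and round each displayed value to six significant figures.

S_3 ≈ 50.6571

The integral term ∫_9^26 ln(x) dx = 47.9355.
Endpoint term: (f(9) + f(26))/2 = (2.19722 + 3.25810)/2 = 2.72766.
So far: 50.6631.
Order-1 term: 1/12 · (0.0384615 − 0.111111) = -0.00605413.
After k=1: 50.6571.
Order-2 term: −1/720 · (0.000113792 − 0.00274348) = 3.65235e-06.
After k=2: 50.6571.
Order-3 term: 1/30240 · (2.01997e-06 − 0.000406442) = -1.33737e-08.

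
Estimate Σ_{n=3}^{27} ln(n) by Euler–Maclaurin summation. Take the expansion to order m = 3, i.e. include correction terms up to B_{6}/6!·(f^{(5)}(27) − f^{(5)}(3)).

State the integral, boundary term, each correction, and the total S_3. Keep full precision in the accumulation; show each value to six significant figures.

Integral: ∫_3^27 ln(x) dx = 61.6918.
Endpoint term: (f(3) + f(27))/2 = (1.09861 + 3.29584)/2 = 2.19722.
So far: 63.8890.
k=1: B_{2}/(2)! × [f^{(1)}(27) − f^{(1)}(3)] = 1/12 × (0.0370370 − 0.333333) = -0.0246914.
Partial sum through k=1: 63.8643.
k=2: B_{4}/(4)! × [f^{(3)}(27) − f^{(3)}(3)] = −1/720 × (0.000101611 − 0.0740741) = 0.000102740.
Partial sum through k=2: 63.8644.
k=3: B_{6}/(6)! × [f^{(5)}(27) − f^{(5)}(3)] = 1/30240 × (1.67260e-06 − 0.0987654) = -3.26600e-06.

S_3 ≈ 63.8644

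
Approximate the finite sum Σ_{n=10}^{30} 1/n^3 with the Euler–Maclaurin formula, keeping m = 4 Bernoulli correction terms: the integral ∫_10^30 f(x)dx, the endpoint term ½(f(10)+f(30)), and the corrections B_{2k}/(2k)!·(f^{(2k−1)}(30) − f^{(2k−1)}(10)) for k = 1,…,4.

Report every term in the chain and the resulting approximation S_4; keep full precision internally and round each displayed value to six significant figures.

S_4 ≈ 0.00498757

The integral term ∫_10^30 1/x^3 dx = 0.00444444.
½[f(10) + f(30)] = ½[0.00100000 + 3.70370e-05] = 0.000518519.
Integral + boundary = 0.00496296.
k=1: B_{2}/(2)! × [f^{(1)}(30) − f^{(1)}(10)] = 1/12 × (-3.70370e-06 − (-0.000300000)) = 2.46914e-05.
After k=1: 0.00498765.
k=2: B_{4}/(4)! × [f^{(3)}(30) − f^{(3)}(10)] = −1/720 × (-8.23045e-08 − (-6.00000e-05)) = -8.32190e-08.
After k=2: 0.00498757.
k=3: B_{6}/(6)! × [f^{(5)}(30) − f^{(5)}(10)] = 1/30240 × (-3.84088e-09 − (-2.52000e-05)) = 8.33206e-10.
After k=3: 0.00498757.
k=4: B_{8}/(8)! × [f^{(7)}(30) − f^{(7)}(10)] = −1/1209600 × (-3.07270e-10 − (-1.81440e-05)) = -1.49997e-11.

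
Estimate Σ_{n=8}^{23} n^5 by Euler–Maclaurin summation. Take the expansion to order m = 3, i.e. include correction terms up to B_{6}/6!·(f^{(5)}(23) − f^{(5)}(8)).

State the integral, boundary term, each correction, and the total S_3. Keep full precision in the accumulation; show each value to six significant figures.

S_3 ≈ 2.79784e+07

The integral term ∫_8^23 x^5 dx = 2.46290e+07.
Boundary: ½(f(8) + f(23)) = ½(32768.0 + 6.43634e+06) = 3.23456e+06.
Running total after boundary: 2.78635e+07.
Order-1 term: 1/12 · (1.39920e+06 − 20480.0) = 114894.
Partial sum through k=1: 2.79784e+07.
Order-2 term: −1/720 · (31740.0 − 3840.00) = -38.7500.
Partial sum through k=2: 2.79784e+07.
Order-3 term: 1/30240 · (120.000 − 120.000) = 0.00000.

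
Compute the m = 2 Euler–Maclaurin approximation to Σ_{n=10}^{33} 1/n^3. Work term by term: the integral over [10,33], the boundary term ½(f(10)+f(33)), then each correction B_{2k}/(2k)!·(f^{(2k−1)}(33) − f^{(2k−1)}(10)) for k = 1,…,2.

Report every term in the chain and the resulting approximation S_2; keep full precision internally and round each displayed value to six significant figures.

S_2 ≈ 0.00507948

∫_10^33 1/x^3 dx evaluates to 0.00454086.
Endpoint term: (f(10) + f(33))/2 = (0.00100000 + 2.78265e-05)/2 = 0.000513913.
Running total after boundary: 0.00505478.
Order-1 term: 1/12 · (-2.52968e-06 − (-0.000300000)) = 2.47892e-05.
Running total after k=1: 0.00507957.
Order-2 term: −1/720 · (-4.64588e-08 − (-6.00000e-05)) = -8.32688e-08.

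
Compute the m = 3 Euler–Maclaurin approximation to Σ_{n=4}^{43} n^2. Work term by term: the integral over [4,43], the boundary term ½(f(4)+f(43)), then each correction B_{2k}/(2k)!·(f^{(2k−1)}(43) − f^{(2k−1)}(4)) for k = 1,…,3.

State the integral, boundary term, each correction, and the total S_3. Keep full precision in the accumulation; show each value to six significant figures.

The integral term ∫_4^43 x^2 dx = 26481.0.
Boundary: ½(f(4) + f(43)) = ½(16.0000 + 1849.00) = 932.500.
So far: 27413.5.
Order-1 term: 1/12 · (86.0000 − 8.00000) = 6.50000.
Partial sum through k=1: 27420.0.
Order-2 term: −1/720 · (0.00000 − 0.00000) = 0.00000.
Partial sum through k=2: 27420.0.
Order-3 term: 1/30240 · (0.00000 − 0.00000) = 0.00000.

S_3 ≈ 27420.0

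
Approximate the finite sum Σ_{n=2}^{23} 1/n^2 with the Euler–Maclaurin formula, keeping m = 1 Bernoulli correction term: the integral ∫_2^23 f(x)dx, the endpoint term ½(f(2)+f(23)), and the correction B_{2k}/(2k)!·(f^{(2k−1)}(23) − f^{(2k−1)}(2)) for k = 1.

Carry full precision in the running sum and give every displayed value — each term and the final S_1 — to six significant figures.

The integral term ∫_2^23 1/x^2 dx = 0.456522.
Boundary: ½(f(2) + f(23)) = ½(0.250000 + 0.00189036) = 0.125945.
So far: 0.582467.
Order-1 term: 1/12 · (-0.000164379 − (-0.250000)) = 0.0208196.

S_1 ≈ 0.603287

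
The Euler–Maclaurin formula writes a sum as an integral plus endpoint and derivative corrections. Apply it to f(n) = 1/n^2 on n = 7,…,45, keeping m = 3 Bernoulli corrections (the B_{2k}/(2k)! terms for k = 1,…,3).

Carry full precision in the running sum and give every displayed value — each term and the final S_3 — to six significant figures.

S_3 ≈ 0.131568

Integral: ∫_7^45 1/x^2 dx = 0.120635.
½[f(7) + f(45)] = ½[0.0204082 + 0.000493827] = 0.0104510.
So far: 0.131086.
Correction k=1: B_{2}/2! · (f^{(1)}(45) − f^{(1)}(7)) = 1/12 · (-2.19479e-05 − (-0.00583090)) = 0.000484080.
After k=1: 0.131570.
Correction k=2: B_{4}/4! · (f^{(3)}(45) − f^{(3)}(7)) = −1/720 · (-1.30061e-07 − (-0.00142798)) = -1.98312e-06.
After k=2: 0.131568.
Correction k=3: B_{6}/6! · (f^{(5)}(45) − f^{(5)}(7)) = 1/30240 · (-1.92684e-09 − (-0.000874271)) = 2.89110e-08.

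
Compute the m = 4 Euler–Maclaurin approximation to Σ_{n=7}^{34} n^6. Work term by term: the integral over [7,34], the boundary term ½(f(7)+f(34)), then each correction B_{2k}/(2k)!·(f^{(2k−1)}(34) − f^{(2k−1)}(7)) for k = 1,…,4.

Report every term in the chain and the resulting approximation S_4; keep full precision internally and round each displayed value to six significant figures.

∫_7^34 x^6 dx evaluates to 7.50322e+09.
½[f(7) + f(34)] = ½[117649 + 1.54480e+09] = 7.72461e+08.
Integral + boundary = 8.27568e+09.
Order-1 term: 1/12 · (2.72613e+08 − 100842) = 2.27093e+07.
Running total after k=1: 8.29839e+09.
Order-2 term: −1/720 · (4.71648e+06 − 41160.0) = -6493.50.
Running total after k=2: 8.29838e+09.
Order-3 term: 1/30240 · (24480.0 − 5040.00) = 0.642857.
Running total after k=3: 8.29838e+09.
Order-4 term: −1/1209600 · (0.00000 − 0.00000) = 0.00000.

S_4 ≈ 8.29838e+09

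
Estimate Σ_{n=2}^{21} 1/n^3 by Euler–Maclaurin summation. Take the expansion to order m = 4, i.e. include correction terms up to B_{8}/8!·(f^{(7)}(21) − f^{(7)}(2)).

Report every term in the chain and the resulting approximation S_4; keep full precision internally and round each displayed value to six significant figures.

S_4 ≈ 0.200921

∫_2^21 1/x^3 dx evaluates to 0.123866.
Endpoint term: (f(2) + f(21))/2 = (0.125000 + 0.000107980)/2 = 0.0625540.
So far: 0.186420.
Order-1 term: 1/12 · (-1.54257e-05 − (-0.187500)) = 0.0156237.
After k=1: 0.202044.
Order-2 term: −1/720 · (-6.99577e-07 − (-0.937500)) = -0.00130208.
After k=2: 0.200742.
Order-3 term: 1/30240 · (-6.66264e-08 − (-9.84375)) = 0.000325521.
After k=3: 0.201067.
Order-4 term: −1/1209600 · (-1.08778e-08 − (-177.188)) = -0.000146484.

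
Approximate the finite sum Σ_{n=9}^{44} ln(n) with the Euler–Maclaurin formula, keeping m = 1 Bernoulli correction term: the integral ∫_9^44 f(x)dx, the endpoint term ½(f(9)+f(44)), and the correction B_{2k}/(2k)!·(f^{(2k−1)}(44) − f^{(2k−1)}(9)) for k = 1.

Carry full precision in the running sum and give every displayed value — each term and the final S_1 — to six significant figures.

S_1 ≈ 114.713

∫_9^44 ln(x) dx evaluates to 111.729.
Boundary: ½(f(9) + f(44)) = ½(2.19722 + 3.78419) = 2.99071.
So far: 114.720.
Order-1 term: 1/12 · (0.0227273 − 0.111111) = -0.00736532.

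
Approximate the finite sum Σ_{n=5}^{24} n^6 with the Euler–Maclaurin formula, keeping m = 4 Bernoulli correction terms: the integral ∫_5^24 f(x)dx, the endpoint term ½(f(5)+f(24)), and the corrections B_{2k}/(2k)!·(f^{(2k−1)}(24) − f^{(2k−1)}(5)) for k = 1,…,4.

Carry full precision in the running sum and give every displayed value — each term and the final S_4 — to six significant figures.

S_4 ≈ 7.54736e+08

∫_5^24 x^6 dx evaluates to 6.55199e+08.
Boundary: ½(f(5) + f(24)) = ½(15625.0 + 1.91103e+08) = 9.55593e+07.
So far: 7.50758e+08.
Correction k=1: B_{2}/2! · (f^{(1)}(24) − f^{(1)}(5)) = 1/12 · (4.77757e+07 − 18750.0) = 3.97975e+06.
Running total after k=1: 7.54738e+08.
Correction k=2: B_{4}/4! · (f^{(3)}(24) − f^{(3)}(5)) = −1/720 · (1.65888e+06 − 15000.0) = -2283.17.
Running total after k=2: 7.54736e+08.
Correction k=3: B_{6}/6! · (f^{(5)}(24) − f^{(5)}(5)) = 1/30240 · (17280.0 − 3600.00) = 0.452381.
Running total after k=3: 7.54736e+08.
Correction k=4: B_{8}/8! · (f^{(7)}(24) − f^{(7)}(5)) = −1/1209600 · (0.00000 − 0.00000) = 0.00000.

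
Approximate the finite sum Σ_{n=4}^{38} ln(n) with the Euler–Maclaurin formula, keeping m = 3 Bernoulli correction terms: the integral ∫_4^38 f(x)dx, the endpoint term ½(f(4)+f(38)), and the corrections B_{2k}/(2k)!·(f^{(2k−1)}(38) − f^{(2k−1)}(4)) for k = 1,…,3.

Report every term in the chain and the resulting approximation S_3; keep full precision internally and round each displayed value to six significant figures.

∫_4^38 ln(x) dx evaluates to 98.6831.
½[f(4) + f(38)] = ½[1.38629 + 3.63759] = 2.51194.
Integral + boundary = 101.195.
Correction k=1: B_{2}/2! · (f^{(1)}(38) − f^{(1)}(4)) = 1/12 · (0.0263158 − 0.250000) = -0.0186404.
After k=1: 101.176.
Correction k=2: B_{4}/4! · (f^{(3)}(38) − f^{(3)}(4)) = −1/720 · (3.64485e-05 − 0.0312500) = 4.33522e-05.
After k=2: 101.176.
Correction k=3: B_{6}/6! · (f^{(5)}(38) − f^{(5)}(4)) = 1/30240 · (3.02896e-07 − 0.0234375) = -7.75040e-07.

S_3 ≈ 101.176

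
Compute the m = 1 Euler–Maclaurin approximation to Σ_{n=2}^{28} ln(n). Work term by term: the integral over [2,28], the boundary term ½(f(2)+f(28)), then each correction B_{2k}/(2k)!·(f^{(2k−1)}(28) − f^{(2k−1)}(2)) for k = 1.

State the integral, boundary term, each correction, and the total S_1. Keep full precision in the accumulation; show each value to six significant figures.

∫_2^28 ln(x) dx evaluates to 65.9154.
½[f(2) + f(28)] = ½[0.693147 + 3.33220] = 2.01268.
So far: 67.9281.
k=1: B_{2}/(2)! × [f^{(1)}(28) − f^{(1)}(2)] = 1/12 × (0.0357143 − 0.500000) = -0.0386905.

S_1 ≈ 67.8894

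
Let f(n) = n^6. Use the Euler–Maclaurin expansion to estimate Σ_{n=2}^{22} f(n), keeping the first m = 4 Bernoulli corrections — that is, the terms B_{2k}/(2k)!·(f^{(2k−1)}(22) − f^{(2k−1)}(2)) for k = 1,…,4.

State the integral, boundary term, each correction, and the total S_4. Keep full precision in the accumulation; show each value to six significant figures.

S_4 ≈ 4.15602e+08

Integral: ∫_2^22 x^6 dx = 3.56337e+08.
½[f(2) + f(22)] = ½[64.0000 + 1.13380e+08] = 5.66900e+07.
Integral + boundary = 4.13027e+08.
Correction k=1: B_{2}/2! · (f^{(1)}(22) − f^{(1)}(2)) = 1/12 · (3.09218e+07 − 192.000) = 2.57680e+06.
Running total after k=1: 4.15604e+08.
Correction k=2: B_{4}/4! · (f^{(3)}(22) − f^{(3)}(2)) = −1/720 · (1.27776e+06 − 960.000) = -1773.33.
Running total after k=2: 4.15602e+08.
Correction k=3: B_{6}/6! · (f^{(5)}(22) − f^{(5)}(2)) = 1/30240 · (15840.0 − 1440.00) = 0.476190.
Running total after k=3: 4.15602e+08.
Correction k=4: B_{8}/8! · (f^{(7)}(22) − f^{(7)}(2)) = −1/1209600 · (0.00000 − 0.00000) = 0.00000.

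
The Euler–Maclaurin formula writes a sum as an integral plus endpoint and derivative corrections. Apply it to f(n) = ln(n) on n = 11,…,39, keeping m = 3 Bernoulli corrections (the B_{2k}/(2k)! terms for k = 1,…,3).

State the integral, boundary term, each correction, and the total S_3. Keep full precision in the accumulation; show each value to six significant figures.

Integral: ∫_11^39 ln(x) dx = 88.5021.
Boundary: ½(f(11) + f(39)) = ½(2.39790 + 3.66356) = 3.03073.
Running total after boundary: 91.5328.
Order-1 term: 1/12 · (0.0256410 − 0.0909091) = -0.00543901.
Partial sum through k=1: 91.5273.
Order-2 term: −1/720 · (3.37160e-05 − 0.00150263) = 2.04016e-06.
Partial sum through k=2: 91.5273.
Order-3 term: 1/30240 · (2.66004e-07 − 0.000149021) = -4.91915e-09.

S_3 ≈ 91.5273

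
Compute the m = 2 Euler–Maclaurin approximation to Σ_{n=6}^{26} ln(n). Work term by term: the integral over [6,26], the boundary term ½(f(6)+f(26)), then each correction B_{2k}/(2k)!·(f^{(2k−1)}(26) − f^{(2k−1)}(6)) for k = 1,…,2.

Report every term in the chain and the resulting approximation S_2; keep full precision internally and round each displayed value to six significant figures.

The integral term ∫_6^26 ln(x) dx = 53.9600.
Boundary: ½(f(6) + f(26)) = ½(1.79176 + 3.25810) = 2.52493.
Running total after boundary: 56.4849.
Order-1 term: 1/12 · (0.0384615 − 0.166667) = -0.0106838.
Partial sum through k=1: 56.4742.
Order-2 term: −1/720 · (0.000113792 − 0.00925926) = 1.27020e-05.

S_2 ≈ 56.4742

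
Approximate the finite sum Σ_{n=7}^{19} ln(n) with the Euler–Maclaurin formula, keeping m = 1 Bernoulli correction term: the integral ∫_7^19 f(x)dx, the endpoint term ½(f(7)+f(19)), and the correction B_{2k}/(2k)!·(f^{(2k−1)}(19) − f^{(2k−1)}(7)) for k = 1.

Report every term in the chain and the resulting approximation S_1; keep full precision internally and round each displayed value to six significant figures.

S_1 ≈ 32.7606

∫_7^19 ln(x) dx evaluates to 30.3230.
½[f(7) + f(19)] = ½[1.94591 + 2.94444] = 2.44517.
Running total after boundary: 32.7681.
k=1: B_{2}/(2)! × [f^{(1)}(19) − f^{(1)}(7)] = 1/12 × (0.0526316 − 0.142857) = -0.00751880.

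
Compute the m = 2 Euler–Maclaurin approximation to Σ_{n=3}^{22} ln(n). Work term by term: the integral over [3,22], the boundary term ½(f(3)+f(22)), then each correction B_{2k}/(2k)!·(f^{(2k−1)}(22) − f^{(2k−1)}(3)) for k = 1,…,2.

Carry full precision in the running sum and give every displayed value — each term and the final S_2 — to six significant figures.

S_2 ≈ 47.7780

Integral: ∫_3^22 ln(x) dx = 45.7071.
Endpoint term: (f(3) + f(22))/2 = (1.09861 + 3.09104)/2 = 2.09483.
Integral + boundary = 47.8019.
Order-1 term: 1/12 · (0.0454545 − 0.333333) = -0.0239899.
Partial sum through k=1: 47.7779.
Order-2 term: −1/720 · (0.000187829 − 0.0740741) = 0.000102620.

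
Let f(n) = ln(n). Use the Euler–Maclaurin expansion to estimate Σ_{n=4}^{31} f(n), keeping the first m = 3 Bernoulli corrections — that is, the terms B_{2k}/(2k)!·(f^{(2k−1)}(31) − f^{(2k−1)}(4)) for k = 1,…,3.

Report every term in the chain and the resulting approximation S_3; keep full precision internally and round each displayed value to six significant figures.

Integral: ∫_4^31 ln(x) dx = 73.9084.
½[f(4) + f(31)] = ½[1.38629 + 3.43399] = 2.41014.
So far: 76.3186.
Correction k=1: B_{2}/2! · (f^{(1)}(31) − f^{(1)}(4)) = 1/12 · (0.0322581 − 0.250000) = -0.0181452.
After k=1: 76.3004.
Correction k=2: B_{4}/4! · (f^{(3)}(31) − f^{(3)}(4)) = −1/720 · (6.71344e-05 − 0.0312500) = 4.33095e-05.
After k=2: 76.3005.
Correction k=3: B_{6}/6! · (f^{(5)}(31) − f^{(5)}(4)) = 1/30240 · (8.38306e-07 − 0.0234375) = -7.75022e-07.

S_3 ≈ 76.3005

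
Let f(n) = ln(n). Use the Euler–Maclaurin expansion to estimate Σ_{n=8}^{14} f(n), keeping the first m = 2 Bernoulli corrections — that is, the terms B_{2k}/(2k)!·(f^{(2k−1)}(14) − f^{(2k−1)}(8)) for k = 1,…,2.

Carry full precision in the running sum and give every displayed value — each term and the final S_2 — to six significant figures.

Integral: ∫_8^14 ln(x) dx = 14.3113.
Endpoint term: (f(8) + f(14))/2 = (2.07944 + 2.63906)/2 = 2.35925.
So far: 16.6705.
k=1: B_{2}/(2)! × [f^{(1)}(14) − f^{(1)}(8)] = 1/12 × (0.0714286 − 0.125000) = -0.00446429.
Partial sum through k=1: 16.6661.
k=2: B_{4}/(4)! × [f^{(3)}(14) − f^{(3)}(8)] = −1/720 × (0.000728863 − 0.00390625) = 4.41304e-06.

S_2 ≈ 16.6661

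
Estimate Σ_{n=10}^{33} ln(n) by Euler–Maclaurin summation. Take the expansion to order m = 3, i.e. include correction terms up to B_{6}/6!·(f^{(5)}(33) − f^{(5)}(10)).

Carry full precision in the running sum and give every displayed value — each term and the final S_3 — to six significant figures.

The integral term ∫_10^33 ln(x) dx = 69.3589.
½[f(10) + f(33)] = ½[2.30259 + 3.49651] = 2.89955.
Running total after boundary: 72.2584.
Order-1 term: 1/12 · (0.0303030 − 0.100000) = -0.00580808.
After k=1: 72.2526.
Order-2 term: −1/720 · (5.56529e-05 − 0.00200000) = 2.70048e-06.
After k=2: 72.2526.
Order-3 term: 1/30240 · (6.13256e-07 − 0.000240000) = -7.91623e-09.

S_3 ≈ 72.2526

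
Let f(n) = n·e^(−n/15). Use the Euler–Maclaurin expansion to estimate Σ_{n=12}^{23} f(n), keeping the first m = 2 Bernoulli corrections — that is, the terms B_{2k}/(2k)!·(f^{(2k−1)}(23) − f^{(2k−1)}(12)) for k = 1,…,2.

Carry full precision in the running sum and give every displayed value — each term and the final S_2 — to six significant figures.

Integral: ∫_12^23 x·e^(−x/15) dx = 58.9636.
Boundary: ½(f(12) + f(23)) = ½(5.39195 + 4.96375) = 5.17785.
So far: 64.1415.
Order-1 term: 1/12 · (-0.115101 − 0.0898658) = -0.0170806.
After k=1: 64.1244.
Order-2 term: −1/720 · (0.00140679 − 0.00439344) = 4.14812e-06.

S_2 ≈ 64.1244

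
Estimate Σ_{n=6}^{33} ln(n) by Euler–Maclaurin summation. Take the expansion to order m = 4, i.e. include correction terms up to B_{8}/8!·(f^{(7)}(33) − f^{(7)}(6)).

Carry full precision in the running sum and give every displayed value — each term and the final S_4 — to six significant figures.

S_4 ≈ 80.2670

The integral term ∫_6^33 ln(x) dx = 77.6342.
Endpoint term: (f(6) + f(33))/2 = (1.79176 + 3.49651)/2 = 2.64413.
Running total after boundary: 80.2783.
Order-1 term: 1/12 · (0.0303030 − 0.166667) = -0.0113636.
Partial sum through k=1: 80.2670.
Order-2 term: −1/720 · (5.56529e-05 − 0.00925926) = 1.27828e-05.
Partial sum through k=2: 80.2670.
Order-3 term: 1/30240 · (6.13256e-07 − 0.00308642) = -1.02044e-07.
Partial sum through k=3: 80.2670.
Order-4 term: −1/1209600 · (1.68941e-08 − 0.00257202) = 2.12632e-09.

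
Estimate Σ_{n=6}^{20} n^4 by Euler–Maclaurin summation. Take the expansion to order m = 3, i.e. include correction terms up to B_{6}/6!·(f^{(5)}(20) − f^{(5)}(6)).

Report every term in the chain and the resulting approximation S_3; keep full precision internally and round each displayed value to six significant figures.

S_3 ≈ 721687

The integral term ∫_6^20 x^4 dx = 638445.
Boundary: ½(f(6) + f(20)) = ½(1296.00 + 160000) = 80648.0.
Integral + boundary = 719093.
k=1: B_{2}/(2)! × [f^{(1)}(20) − f^{(1)}(6)] = 1/12 × (32000.0 − 864.000) = 2594.67.
Running total after k=1: 721687.
k=2: B_{4}/(4)! × [f^{(3)}(20) − f^{(3)}(6)] = −1/720 × (480.000 − 144.000) = -0.466667.
Running total after k=2: 721687.
k=3: B_{6}/(6)! × [f^{(5)}(20) − f^{(5)}(6)] = 1/30240 × (0.00000 − 0.00000) = 0.00000.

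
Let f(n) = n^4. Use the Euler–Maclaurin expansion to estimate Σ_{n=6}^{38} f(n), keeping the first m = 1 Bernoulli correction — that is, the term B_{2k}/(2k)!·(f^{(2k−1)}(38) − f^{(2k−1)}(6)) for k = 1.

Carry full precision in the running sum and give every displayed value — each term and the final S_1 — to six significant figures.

S_1 ≈ 1.69069e+07

The integral term ∫_6^38 x^4 dx = 1.58455e+07.
½[f(6) + f(38)] = ½[1296.00 + 2.08514e+06] = 1.04322e+06.
Integral + boundary = 1.68887e+07.
Order-1 term: 1/12 · (219488 − 864.000) = 18218.7.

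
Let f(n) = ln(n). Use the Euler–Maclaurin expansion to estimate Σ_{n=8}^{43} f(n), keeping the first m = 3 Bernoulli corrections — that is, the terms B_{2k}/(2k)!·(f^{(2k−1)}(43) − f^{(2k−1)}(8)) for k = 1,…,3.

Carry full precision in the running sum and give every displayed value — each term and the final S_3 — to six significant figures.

∫_8^43 ln(x) dx evaluates to 110.096.
Boundary: ½(f(8) + f(43)) = ½(2.07944 + 3.76120) = 2.92032.
Integral + boundary = 113.016.
Correction k=1: B_{2}/2! · (f^{(1)}(43) − f^{(1)}(8)) = 1/12 · (0.0232558 − 0.125000) = -0.00847868.
Running total after k=1: 113.008.
Correction k=2: B_{4}/4! · (f^{(3)}(43) − f^{(3)}(8)) = −1/720 · (2.51550e-05 − 0.00390625) = 5.39041e-06.
Running total after k=2: 113.008.
Correction k=3: B_{6}/6! · (f^{(5)}(43) − f^{(5)}(8)) = 1/30240 · (1.63256e-07 − 0.000732422) = -2.42149e-08.

S_3 ≈ 113.008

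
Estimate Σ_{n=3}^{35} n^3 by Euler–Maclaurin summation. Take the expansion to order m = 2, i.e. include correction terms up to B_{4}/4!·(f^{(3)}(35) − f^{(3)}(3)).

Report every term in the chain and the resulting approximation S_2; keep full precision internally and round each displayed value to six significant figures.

S_2 ≈ 396891

Integral: ∫_3^35 x^3 dx = 375136.
Endpoint term: (f(3) + f(35))/2 = (27.0000 + 42875.0)/2 = 21451.0.
Running total after boundary: 396587.
Correction k=1: B_{2}/2! · (f^{(1)}(35) − f^{(1)}(3)) = 1/12 · (3675.00 − 27.0000) = 304.000.
Running total after k=1: 396891.
Correction k=2: B_{4}/4! · (f^{(3)}(35) − f^{(3)}(3)) = −1/720 · (6.00000 − 6.00000) = 0.00000.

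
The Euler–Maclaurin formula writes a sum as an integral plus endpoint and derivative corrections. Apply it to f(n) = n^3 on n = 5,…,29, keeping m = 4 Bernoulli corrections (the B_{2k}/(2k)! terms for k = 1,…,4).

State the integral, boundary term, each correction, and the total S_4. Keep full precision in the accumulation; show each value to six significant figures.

∫_5^29 x^3 dx evaluates to 176664.
½[f(5) + f(29)] = ½[125.000 + 24389.0] = 12257.0.
Running total after boundary: 188921.
Order-1 term: 1/12 · (2523.00 − 75.0000) = 204.000.
Running total after k=1: 189125.
Order-2 term: −1/720 · (6.00000 − 6.00000) = 0.00000.
Running total after k=2: 189125.
Order-3 term: 1/30240 · (0.00000 − 0.00000) = 0.00000.
Running total after k=3: 189125.
Order-4 term: −1/1209600 · (0.00000 − 0.00000) = 0.00000.

S_4 ≈ 189125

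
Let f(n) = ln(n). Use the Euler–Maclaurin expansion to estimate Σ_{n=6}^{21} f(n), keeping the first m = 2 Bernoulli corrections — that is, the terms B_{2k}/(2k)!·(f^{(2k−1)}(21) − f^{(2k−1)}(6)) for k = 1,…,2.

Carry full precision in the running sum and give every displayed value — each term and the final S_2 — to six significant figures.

S_2 ≈ 40.5926

∫_6^21 ln(x) dx evaluates to 38.1844.
½[f(6) + f(21)] = ½[1.79176 + 3.04452] = 2.41814.
So far: 40.6026.
k=1: B_{2}/(2)! × [f^{(1)}(21) − f^{(1)}(6)] = 1/12 × (0.0476190 − 0.166667) = -0.00992063.
After k=1: 40.5926.
k=2: B_{4}/(4)! × [f^{(3)}(21) − f^{(3)}(6)] = −1/720 × (0.000215959 − 0.00925926) = 1.25601e-05.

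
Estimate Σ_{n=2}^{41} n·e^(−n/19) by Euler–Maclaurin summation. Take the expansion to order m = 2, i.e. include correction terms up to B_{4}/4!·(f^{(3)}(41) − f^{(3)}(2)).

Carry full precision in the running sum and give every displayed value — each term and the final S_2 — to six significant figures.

S_2 ≈ 230.578

∫_2^41 x·e^(−x/19) dx evaluates to 227.387.
Endpoint term: (f(2) + f(41))/2 = (1.80018 + 4.73829)/2 = 3.26924.
Running total after boundary: 230.656.
Correction k=1: B_{2}/2! · (f^{(1)}(41) − f^{(1)}(2)) = 1/12 · (-0.133816 − 0.805342) = -0.0782631.
Partial sum through k=1: 230.578.
Correction k=2: B_{4}/4! · (f^{(3)}(41) − f^{(3)}(2)) = −1/720 · (0.000269586 − 0.00721750) = 9.64988e-06.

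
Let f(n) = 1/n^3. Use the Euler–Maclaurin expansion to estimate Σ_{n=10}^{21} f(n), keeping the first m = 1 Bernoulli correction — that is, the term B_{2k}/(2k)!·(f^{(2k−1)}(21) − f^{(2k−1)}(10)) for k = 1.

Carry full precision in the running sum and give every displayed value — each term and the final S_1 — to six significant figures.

Integral: ∫_10^21 1/x^3 dx = 0.00386621.
½[f(10) + f(21)] = ½[0.00100000 + 0.000107980] = 0.000553990.
Running total after boundary: 0.00442020.
Order-1 term: 1/12 · (-1.54257e-05 − (-0.000300000)) = 2.37145e-05.

S_1 ≈ 0.00444392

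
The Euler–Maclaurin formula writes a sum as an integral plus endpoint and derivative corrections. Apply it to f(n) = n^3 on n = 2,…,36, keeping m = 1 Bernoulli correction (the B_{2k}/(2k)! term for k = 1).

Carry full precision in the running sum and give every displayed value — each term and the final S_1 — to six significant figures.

∫_2^36 x^3 dx evaluates to 419900.
Endpoint term: (f(2) + f(36))/2 = (8.00000 + 46656.0)/2 = 23332.0.
So far: 443232.
k=1: B_{2}/(2)! × [f^{(1)}(36) − f^{(1)}(2)] = 1/12 × (3888.00 − 12.0000) = 323.000.

S_1 ≈ 443555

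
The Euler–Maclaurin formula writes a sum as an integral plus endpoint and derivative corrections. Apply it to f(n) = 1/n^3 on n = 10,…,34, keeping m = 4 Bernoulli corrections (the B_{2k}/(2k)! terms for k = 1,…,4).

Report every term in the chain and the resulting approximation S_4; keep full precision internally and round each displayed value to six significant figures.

S_4 ≈ 0.00510493

The integral term ∫_10^34 1/x^3 dx = 0.00456747.
Boundary: ½(f(10) + f(34)) = ½(0.00100000 + 2.54427e-05) = 0.000512721.
Integral + boundary = 0.00508020.
Correction k=1: B_{2}/2! · (f^{(1)}(34) − f^{(1)}(10)) = 1/12 · (-2.24494e-06 − (-0.000300000)) = 2.48129e-05.
Partial sum through k=1: 0.00510501.
Correction k=2: B_{4}/4! · (f^{(3)}(34) − f^{(3)}(10)) = −1/720 · (-3.88399e-08 − (-6.00000e-05)) = -8.32794e-08.
Partial sum through k=2: 0.00510493.
Correction k=3: B_{6}/6! · (f^{(5)}(34) − f^{(5)}(10)) = 1/30240 · (-1.41114e-09 − (-2.52000e-05)) = 8.33287e-10.
Partial sum through k=3: 0.00510493.
Correction k=4: B_{8}/8! · (f^{(7)}(34) − f^{(7)}(10)) = −1/1209600 · (-8.78909e-11 − (-1.81440e-05)) = -1.49999e-11.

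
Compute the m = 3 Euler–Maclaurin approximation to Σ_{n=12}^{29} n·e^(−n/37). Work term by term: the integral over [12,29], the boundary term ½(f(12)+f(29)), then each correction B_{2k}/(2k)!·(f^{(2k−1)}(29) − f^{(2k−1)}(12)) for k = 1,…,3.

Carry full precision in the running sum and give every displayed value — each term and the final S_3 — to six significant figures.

S_3 ≈ 206.555

The integral term ∫_12^29 x·e^(−x/37) dx = 195.628.
Endpoint term: (f(12) + f(29))/2 = (8.67619 + 13.2436)/2 = 10.9599.
Integral + boundary = 206.588.
k=1: B_{2}/(2)! × [f^{(1)}(29) − f^{(1)}(12)] = 1/12 × (0.0987405 − 0.488524) = -0.0324820.
Partial sum through k=1: 206.555.
k=2: B_{4}/(4)! × [f^{(3)}(29) − f^{(3)}(12)] = −1/720 × (0.000739291 − 0.00141312) = 9.35867e-07.
Partial sum through k=2: 206.555.
k=3: B_{6}/(6)! × [f^{(5)}(29) − f^{(5)}(12)] = 1/30240 × (1.02736e-06 − 1.80379e-06) = -2.56755e-11.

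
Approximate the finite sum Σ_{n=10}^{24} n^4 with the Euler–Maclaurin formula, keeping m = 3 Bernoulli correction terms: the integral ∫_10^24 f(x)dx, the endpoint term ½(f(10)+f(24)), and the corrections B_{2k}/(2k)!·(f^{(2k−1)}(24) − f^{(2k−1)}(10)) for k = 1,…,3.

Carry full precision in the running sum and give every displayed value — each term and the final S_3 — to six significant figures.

∫_10^24 x^4 dx evaluates to 1.57252e+06.
Endpoint term: (f(10) + f(24))/2 = (10000.0 + 331776)/2 = 170888.
Running total after boundary: 1.74341e+06.
Correction k=1: B_{2}/2! · (f^{(1)}(24) − f^{(1)}(10)) = 1/12 · (55296.0 − 4000.00) = 4274.67.
Partial sum through k=1: 1.74769e+06.
Correction k=2: B_{4}/4! · (f^{(3)}(24) − f^{(3)}(10)) = −1/720 · (576.000 − 240.000) = -0.466667.
Partial sum through k=2: 1.74769e+06.
Correction k=3: B_{6}/6! · (f^{(5)}(24) − f^{(5)}(10)) = 1/30240 · (0.00000 − 0.00000) = 0.00000.

S_3 ≈ 1.74769e+06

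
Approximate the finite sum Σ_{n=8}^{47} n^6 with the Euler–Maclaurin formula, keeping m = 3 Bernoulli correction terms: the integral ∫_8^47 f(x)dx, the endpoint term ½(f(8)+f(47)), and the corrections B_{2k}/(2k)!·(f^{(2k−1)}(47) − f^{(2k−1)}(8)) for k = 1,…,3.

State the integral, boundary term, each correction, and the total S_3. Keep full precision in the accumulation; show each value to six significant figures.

S_3 ≈ 7.78788e+10

Integral: ∫_8^47 x^6 dx = 7.23744e+10.
Boundary: ½(f(8) + f(47)) = ½(262144 + 1.07792e+10) = 5.38974e+09.
Integral + boundary = 7.77642e+10.
Order-1 term: 1/12 · (1.37607e+09 − 196608) = 1.14656e+08.
Partial sum through k=1: 7.78788e+10.
Order-2 term: −1/720 · (1.24588e+07 − 61440.0) = -17218.5.
Partial sum through k=2: 7.78788e+10.
Order-3 term: 1/30240 · (33840.0 − 5760.00) = 0.928571.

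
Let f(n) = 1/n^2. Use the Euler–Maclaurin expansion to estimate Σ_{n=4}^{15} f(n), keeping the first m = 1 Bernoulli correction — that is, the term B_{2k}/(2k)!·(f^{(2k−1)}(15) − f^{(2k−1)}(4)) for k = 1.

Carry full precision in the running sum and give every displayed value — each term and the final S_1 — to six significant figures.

S_1 ≈ 0.219360

The integral term ∫_4^15 1/x^2 dx = 0.183333.
Endpoint term: (f(4) + f(15))/2 = (0.0625000 + 0.00444444)/2 = 0.0334722.
Integral + boundary = 0.216806.
k=1: B_{2}/(2)! × [f^{(1)}(15) − f^{(1)}(4)] = 1/12 × (-0.000592593 − (-0.0312500)) = 0.00255478.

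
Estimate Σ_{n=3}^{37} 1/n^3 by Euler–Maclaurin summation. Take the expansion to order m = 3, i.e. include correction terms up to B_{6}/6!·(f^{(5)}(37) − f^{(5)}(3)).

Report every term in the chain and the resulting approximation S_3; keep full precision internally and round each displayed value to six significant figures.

S_3 ≈ 0.0767034

∫_3^37 1/x^3 dx evaluates to 0.0551903.
½[f(3) + f(37)] = ½[0.0370370 + 1.97422e-05] = 0.0185284.
Integral + boundary = 0.0737187.
Correction k=1: B_{2}/2! · (f^{(1)}(37) − f^{(1)}(3)) = 1/12 · (-1.60072e-06 − (-0.0370370)) = 0.00308629.
After k=1: 0.0768050.
Correction k=2: B_{4}/4! · (f^{(3)}(37) − f^{(3)}(3)) = −1/720 · (-2.33852e-08 − (-0.0823045)) = -0.000114312.
After k=2: 0.0766907.
Correction k=3: B_{6}/6! · (f^{(5)}(37) − f^{(5)}(3)) = 1/30240 · (-7.17442e-10 − (-0.384088)) = 1.27013e-05.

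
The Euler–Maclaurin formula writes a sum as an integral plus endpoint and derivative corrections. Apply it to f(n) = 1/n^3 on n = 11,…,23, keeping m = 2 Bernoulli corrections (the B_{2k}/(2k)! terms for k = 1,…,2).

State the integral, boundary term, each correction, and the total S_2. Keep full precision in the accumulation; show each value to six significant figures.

Integral: ∫_11^23 1/x^3 dx = 0.00318705.
Endpoint term: (f(11) + f(23))/2 = (0.000751315 + 8.21895e-05)/2 = 0.000416752.
Running total after boundary: 0.00360380.
Correction k=1: B_{2}/2! · (f^{(1)}(23) − f^{(1)}(11)) = 1/12 · (-1.07204e-05 − (-0.000204904)) = 1.61820e-05.
Partial sum through k=1: 0.00361999.
Correction k=2: B_{4}/4! · (f^{(3)}(23) − f^{(3)}(11)) = −1/720 · (-4.05307e-07 − (-3.38684e-05)) = -4.64766e-08.

S_2 ≈ 0.00361994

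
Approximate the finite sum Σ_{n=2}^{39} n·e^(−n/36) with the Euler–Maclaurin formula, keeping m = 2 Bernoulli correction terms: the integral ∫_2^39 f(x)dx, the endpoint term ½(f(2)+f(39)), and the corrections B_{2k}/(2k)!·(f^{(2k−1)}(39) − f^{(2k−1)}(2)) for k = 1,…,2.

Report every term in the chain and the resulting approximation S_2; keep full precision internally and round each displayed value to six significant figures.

Integral: ∫_2^39 x·e^(−x/36) dx = 380.216.
Endpoint term: (f(2) + f(39))/2 = (1.89192 + 13.2002)/2 = 7.54604.
Integral + boundary = 387.762.
Correction k=1: B_{2}/2! · (f^{(1)}(39) − f^{(1)}(2)) = 1/12 · (-0.0282055 − 0.893406) = -0.0768010.
Partial sum through k=1: 387.685.
Correction k=2: B_{4}/4! · (f^{(3)}(39) − f^{(3)}(2)) = −1/720 · (0.000500560 − 0.00214917) = 2.28974e-06.

S_2 ≈ 387.685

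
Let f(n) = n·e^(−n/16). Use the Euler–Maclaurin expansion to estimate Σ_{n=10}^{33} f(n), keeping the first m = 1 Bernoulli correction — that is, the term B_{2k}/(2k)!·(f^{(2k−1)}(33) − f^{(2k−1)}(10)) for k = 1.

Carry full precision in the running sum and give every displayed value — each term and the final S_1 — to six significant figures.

S_1 ≈ 127.740

The integral term ∫_10^33 x·e^(−x/16) dx = 122.994.
½[f(10) + f(33)] = ½[5.35261 + 4.19548] = 4.77405.
So far: 127.768.
k=1: B_{2}/(2)! × [f^{(1)}(33) − f^{(1)}(10)] = 1/12 × (-0.135082 − 0.200723) = -0.0279837.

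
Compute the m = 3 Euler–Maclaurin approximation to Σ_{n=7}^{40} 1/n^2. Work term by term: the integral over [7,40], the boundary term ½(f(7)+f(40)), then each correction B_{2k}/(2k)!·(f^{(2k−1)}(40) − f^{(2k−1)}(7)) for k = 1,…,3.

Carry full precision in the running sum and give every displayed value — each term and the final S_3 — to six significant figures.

S_3 ≈ 0.128855

The integral term ∫_7^40 1/x^2 dx = 0.117857.
Endpoint term: (f(7) + f(40))/2 = (0.0204082 + 0.000625000)/2 = 0.0105166.
Integral + boundary = 0.128374.
Order-1 term: 1/12 · (-3.12500e-05 − (-0.00583090)) = 0.000483304.
Running total after k=1: 0.128857.
Order-2 term: −1/720 · (-2.34375e-07 − (-0.00142798)) = -1.98298e-06.
Running total after k=2: 0.128855.
Order-3 term: 1/30240 · (-4.39453e-09 − (-0.000874271)) = 2.89109e-08.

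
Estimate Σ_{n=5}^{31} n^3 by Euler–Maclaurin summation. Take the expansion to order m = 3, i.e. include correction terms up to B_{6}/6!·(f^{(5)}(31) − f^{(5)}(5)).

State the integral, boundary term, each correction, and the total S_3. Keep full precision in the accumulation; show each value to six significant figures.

S_3 ≈ 245916

The integral term ∫_5^31 x^3 dx = 230724.
½[f(5) + f(31)] = ½[125.000 + 29791.0] = 14958.0.
Running total after boundary: 245682.
Correction k=1: B_{2}/2! · (f^{(1)}(31) − f^{(1)}(5)) = 1/12 · (2883.00 − 75.0000) = 234.000.
Partial sum through k=1: 245916.
Correction k=2: B_{4}/4! · (f^{(3)}(31) − f^{(3)}(5)) = −1/720 · (6.00000 − 6.00000) = 0.00000.
Partial sum through k=2: 245916.
Correction k=3: B_{6}/6! · (f^{(5)}(31) − f^{(5)}(5)) = 1/30240 · (0.00000 − 0.00000) = 0.00000.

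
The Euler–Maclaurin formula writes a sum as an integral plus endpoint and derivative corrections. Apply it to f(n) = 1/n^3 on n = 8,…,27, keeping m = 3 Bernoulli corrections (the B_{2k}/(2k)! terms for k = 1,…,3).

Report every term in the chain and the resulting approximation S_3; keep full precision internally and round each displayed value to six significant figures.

Integral: ∫_8^27 1/x^3 dx = 0.00712663.
Endpoint term: (f(8) + f(27))/2 = (0.00195312 + 5.08053e-05)/2 = 0.00100197.
So far: 0.00812859.
Order-1 term: 1/12 · (-5.64503e-06 − (-0.000732422)) = 6.05647e-05.
After k=1: 0.00818916.
Order-2 term: −1/720 · (-1.54870e-07 − (-0.000228882)) = -3.17676e-07.
After k=2: 0.00818884.
Order-3 term: 1/30240 · (-8.92258e-09 − (-0.000150204)) = 4.96676e-09.

S_3 ≈ 0.00818885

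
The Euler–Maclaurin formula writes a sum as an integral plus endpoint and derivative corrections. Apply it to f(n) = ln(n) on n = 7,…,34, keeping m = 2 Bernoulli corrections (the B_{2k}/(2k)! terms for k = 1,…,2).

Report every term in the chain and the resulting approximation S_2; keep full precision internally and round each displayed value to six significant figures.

The integral term ∫_7^34 ln(x) dx = 79.2749.
½[f(7) + f(34)] = ½[1.94591 + 3.52636] = 2.73614.
So far: 82.0110.
k=1: B_{2}/(2)! × [f^{(1)}(34) − f^{(1)}(7)] = 1/12 × (0.0294118 − 0.142857) = -0.00945378.
After k=1: 82.0016.
k=2: B_{4}/(4)! × [f^{(3)}(34) − f^{(3)}(7)] = −1/720 × (5.08854e-05 − 0.00583090) = 8.02780e-06.

S_2 ≈ 82.0016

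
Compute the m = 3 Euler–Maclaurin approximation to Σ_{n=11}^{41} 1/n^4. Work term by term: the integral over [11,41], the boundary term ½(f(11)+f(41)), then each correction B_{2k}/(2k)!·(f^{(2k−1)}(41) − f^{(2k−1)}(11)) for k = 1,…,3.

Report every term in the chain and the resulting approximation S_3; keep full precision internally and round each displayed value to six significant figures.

The integral term ∫_11^41 1/x^4 dx = 0.000245602.
½[f(11) + f(41)] = ½[6.83013e-05 + 3.53887e-07] = 3.43276e-05.
Running total after boundary: 0.000279929.
Correction k=1: B_{2}/2! · (f^{(1)}(41) − f^{(1)}(11)) = 1/12 · (-3.45256e-08 − (-2.48369e-05)) = 2.06686e-06.
Running total after k=1: 0.000281996.
Correction k=2: B_{4}/4! · (f^{(3)}(41) − f^{(3)}(11)) = −1/720 · (-6.16161e-10 − (-6.15790e-06)) = -8.55178e-09.
Running total after k=2: 0.000281988.
Correction k=3: B_{6}/6! · (f^{(5)}(41) − f^{(5)}(11)) = 1/30240 · (-2.05265e-11 − (-2.84994e-06)) = 9.42432e-11.

S_3 ≈ 0.000281988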